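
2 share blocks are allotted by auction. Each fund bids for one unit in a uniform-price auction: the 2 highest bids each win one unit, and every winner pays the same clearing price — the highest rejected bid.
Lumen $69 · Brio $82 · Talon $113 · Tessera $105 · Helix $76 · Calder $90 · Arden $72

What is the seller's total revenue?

Sorting: 113 (Talon), 105 (Tessera), 90 (Calder), 82 (Brio), …
Top 2: Talon, Tessera.
First losing bid is Calder's $90, which sets the uniform price.
Total revenue = 2 × $90 = $180.

Total revenue: $180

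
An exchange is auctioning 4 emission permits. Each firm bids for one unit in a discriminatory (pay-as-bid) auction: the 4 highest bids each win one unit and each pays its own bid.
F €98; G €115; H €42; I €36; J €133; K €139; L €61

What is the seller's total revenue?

Total revenue: €485

Ordering the bids: 139 (K), 133 (J), 115 (G), 98 (F), 61 (L), 42 (H), …
The 4 highest are K, J, G, F.
Total revenue = 139 + 133 + 115 + 98 = €485.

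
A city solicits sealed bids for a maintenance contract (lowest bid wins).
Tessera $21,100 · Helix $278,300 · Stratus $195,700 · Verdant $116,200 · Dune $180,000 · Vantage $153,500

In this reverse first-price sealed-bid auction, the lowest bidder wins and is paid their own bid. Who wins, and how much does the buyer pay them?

Tessera is paid $21,100

Sorting bids: 21,100 (Tessera) < 116,200 (Verdant) < 153,500 (Vantage) < 180,000 (Dune) < 195,700 (Stratus) < 278,300 (Helix)
Tessera has the lowest bid and is paid exactly that: $21,100.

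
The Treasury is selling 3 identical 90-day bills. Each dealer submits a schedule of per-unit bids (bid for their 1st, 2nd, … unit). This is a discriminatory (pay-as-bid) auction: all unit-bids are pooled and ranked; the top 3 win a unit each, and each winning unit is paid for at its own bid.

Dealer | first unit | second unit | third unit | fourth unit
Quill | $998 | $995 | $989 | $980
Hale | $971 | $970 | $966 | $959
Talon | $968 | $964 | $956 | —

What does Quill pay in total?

Merging the schedules and taking the best 3: 998 (Quill-1), 995 (Quill-2), 989 (Quill-3)
Next rejected bid: $980 (not a price — pay-as-bid).
Quill's winning unit-bids: 998 + 995 + 989 = $2,982.

Quill pays $2,982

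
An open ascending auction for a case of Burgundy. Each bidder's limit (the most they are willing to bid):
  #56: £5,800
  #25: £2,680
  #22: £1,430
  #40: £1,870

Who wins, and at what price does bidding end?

Limits ranked: 5,800 (#56) > 2,680 (#25) > 1,870 (#40) > 1,430 (#22)
Once the price passes £2,680, only #56 is left; the hammer falls at #25's limit of £2,680.

#56 wins at £2,680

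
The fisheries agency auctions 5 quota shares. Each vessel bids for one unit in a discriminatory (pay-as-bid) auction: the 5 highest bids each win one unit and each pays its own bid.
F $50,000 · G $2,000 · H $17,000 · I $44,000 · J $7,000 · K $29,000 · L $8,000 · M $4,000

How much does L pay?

L pays $8,000

Bids ranked high→low: 50,000 (F), 44,000 (I), 29,000 (K), 17,000 (H), 8,000 (L), 7,000 (J), 4,000 (M), …
The 5 highest are F, I, K, H, L.
L wins → own bid $8,000.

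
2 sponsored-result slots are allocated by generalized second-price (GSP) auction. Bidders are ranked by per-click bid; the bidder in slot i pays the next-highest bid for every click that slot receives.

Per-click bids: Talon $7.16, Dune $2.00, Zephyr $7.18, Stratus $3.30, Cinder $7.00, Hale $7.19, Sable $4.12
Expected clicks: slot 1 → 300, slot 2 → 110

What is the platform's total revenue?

Sorting advertisers: $7.19 (Hale) > $7.18 (Zephyr) > $7.16 (Talon) > …
Slot 1: Hale pays $7.18 × 300 = $2154.00
Slot 2: Zephyr pays $7.16 × 110 = $787.60
Total = $2941.60

Total revenue: $2941.60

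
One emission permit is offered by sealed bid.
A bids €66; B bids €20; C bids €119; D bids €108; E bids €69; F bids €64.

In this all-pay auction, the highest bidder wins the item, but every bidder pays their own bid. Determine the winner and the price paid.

Sorting bids: 119 (C) > 108 (D) > 69 (E) > 66 (A) > 64 (F) > 20 (B)
C is highest and takes the item; every bidder forfeits their bid.

C pays €119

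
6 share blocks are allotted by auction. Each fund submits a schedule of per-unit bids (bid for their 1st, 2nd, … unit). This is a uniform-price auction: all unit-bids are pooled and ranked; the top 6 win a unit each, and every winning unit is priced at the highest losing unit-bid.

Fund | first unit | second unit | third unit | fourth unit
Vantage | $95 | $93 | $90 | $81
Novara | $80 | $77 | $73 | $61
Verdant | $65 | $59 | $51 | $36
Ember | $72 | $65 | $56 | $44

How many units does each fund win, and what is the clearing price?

Novara 2, Vantage 4; clearing price $73

All unit-bids, highest first — top 6: 95 (Vantage-1), 93 (Vantage-2), 90 (Vantage-3), 81 (Vantage-4), 80 (Novara-1), 77 (Novara-2)
First bid not allocated: $73.
Allocation: Novara 2, Vantage 4.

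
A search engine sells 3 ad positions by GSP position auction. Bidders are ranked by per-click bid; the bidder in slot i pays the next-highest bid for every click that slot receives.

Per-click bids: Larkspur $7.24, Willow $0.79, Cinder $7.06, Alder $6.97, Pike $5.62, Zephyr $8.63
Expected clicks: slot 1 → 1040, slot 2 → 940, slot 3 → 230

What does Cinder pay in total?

Ranked by bid: $8.63 (Zephyr) > $7.24 (Larkspur) > $7.06 (Cinder) > $6.97 (Alder) > …
Cinder holds slot 3 → pays next bid $6.97 × 230 clicks = $1603.10.

Cinder pays $1603.10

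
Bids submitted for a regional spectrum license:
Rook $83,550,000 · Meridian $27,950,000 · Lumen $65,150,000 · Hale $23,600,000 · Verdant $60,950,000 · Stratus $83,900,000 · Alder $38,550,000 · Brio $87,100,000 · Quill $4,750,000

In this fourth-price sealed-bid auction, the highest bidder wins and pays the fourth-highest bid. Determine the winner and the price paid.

Brio pays $65,150,000

Fourth-price sealed-bid auction: the highest bidder wins and pays the fourth-highest bid.
Bids in order: 87,100,000 (Brio) > 83,900,000 (Stratus) > 83,550,000 (Rook) > 65,150,000 (Lumen) > 60,950,000 (Verdant) > 38,550,000 (Alder) > …
Brio is highest; pays the fourth-highest bid, $65,150,000.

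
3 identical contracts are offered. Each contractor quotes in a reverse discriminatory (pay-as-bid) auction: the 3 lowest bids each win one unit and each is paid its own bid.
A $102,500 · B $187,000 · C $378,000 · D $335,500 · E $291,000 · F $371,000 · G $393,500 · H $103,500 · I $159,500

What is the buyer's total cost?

Bids ranked low→high: 102,500 (A), 103,500 (H), 159,500 (I), 187,000 (B), 291,000 (E), …
Winners (3 units): A, H, I.
Total cost = 102,500 + 103,500 + 159,500 = $365,500.

Total cost: $365,500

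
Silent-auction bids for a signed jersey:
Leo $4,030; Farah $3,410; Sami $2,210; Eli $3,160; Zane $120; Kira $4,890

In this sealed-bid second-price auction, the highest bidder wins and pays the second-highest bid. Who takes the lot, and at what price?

Sealed-bid second-price auction: the highest bidder wins and pays the second-highest bid.
Sorting bids: 4,890 (Kira) > 4,030 (Leo) > 3,410 (Farah) > 3,160 (Eli) > 2,210 (Sami) > 120 (Zane)
Kira wins with the highest bid; price is set by the runner-up at $4,030.

Kira pays $4,030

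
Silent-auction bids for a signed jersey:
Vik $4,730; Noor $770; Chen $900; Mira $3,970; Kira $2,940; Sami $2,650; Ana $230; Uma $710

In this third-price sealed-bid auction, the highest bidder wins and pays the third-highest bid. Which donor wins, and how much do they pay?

Bids ranked: 4,730 (Vik) > 3,970 (Mira) > 2,940 (Kira) > 2,650 (Sami) > 900 (Chen) > 770 (Noor) > …
Vik wins; payment is bid #3 in the ranking = $2,940.

Vik pays $2,940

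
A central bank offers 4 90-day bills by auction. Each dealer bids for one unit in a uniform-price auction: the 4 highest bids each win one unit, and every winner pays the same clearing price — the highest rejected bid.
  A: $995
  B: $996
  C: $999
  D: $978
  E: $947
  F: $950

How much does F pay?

F pays $0

Sorting: 999 (C), 996 (B), 995 (A), 978 (D), 950 (F), 947 (E)
The 4 highest are C, B, A, D.
Highest unsuccessful bid: $950 → clearing price.
F does not win → pays $0.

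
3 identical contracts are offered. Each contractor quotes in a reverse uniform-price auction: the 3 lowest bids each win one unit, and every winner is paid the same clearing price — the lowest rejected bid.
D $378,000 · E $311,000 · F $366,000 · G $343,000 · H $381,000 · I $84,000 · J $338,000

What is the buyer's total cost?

Total cost: $1,029,000

Ordering the bids: 84,000 (I), 311,000 (E), 338,000 (J), 343,000 (G), 366,000 (F), …
Lowest 3: I, E, J.
Clearing price = lowest rejected bid = $343,000.
Total cost = 3 × $343,000 = $1,029,000.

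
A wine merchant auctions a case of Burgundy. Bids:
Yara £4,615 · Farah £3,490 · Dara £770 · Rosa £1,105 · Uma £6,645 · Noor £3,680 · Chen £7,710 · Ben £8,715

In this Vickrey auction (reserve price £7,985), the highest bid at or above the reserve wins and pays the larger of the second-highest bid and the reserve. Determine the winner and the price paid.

Sorting bids: 8,715 (Ben) > 7,710 (Chen) > 6,645 (Uma) > 4,615 (Yara) > 3,680 (Noor) > 3,490 (Farah) > …
Highest eligible bid: Ben at £8,715.
Second-highest bid £7,710 is below the reserve £7,985, so the reserve binds → payment £7,985.

Ben pays £7,985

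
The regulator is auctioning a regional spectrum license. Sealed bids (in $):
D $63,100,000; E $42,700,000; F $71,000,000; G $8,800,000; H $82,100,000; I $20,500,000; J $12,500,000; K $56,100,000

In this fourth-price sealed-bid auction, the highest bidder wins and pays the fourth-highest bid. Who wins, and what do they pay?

Fourth-price sealed-bid auction: the highest bidder wins and pays the fourth-highest bid.
Bids ranked: 82,100,000 (H) > 71,000,000 (F) > 63,100,000 (D) > 56,100,000 (K) > 42,700,000 (E) > 20,500,000 (I) > …
H is highest; pays the fourth-highest bid, $56,100,000.

H pays $56,100,000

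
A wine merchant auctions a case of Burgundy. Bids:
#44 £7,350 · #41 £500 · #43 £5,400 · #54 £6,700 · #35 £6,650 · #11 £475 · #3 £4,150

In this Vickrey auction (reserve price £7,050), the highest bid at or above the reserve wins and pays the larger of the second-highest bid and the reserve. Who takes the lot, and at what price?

Bids in order: 7,350 (#44) > 6,700 (#54) > 6,650 (#35) > 5,400 (#43) > 4,150 (#3) > 500 (#41) > …
#44 has the top bid at or above the reserve (£7,350).
max(second-highest £6,700, reserve £7,050) = £7,050.

#44 pays £7,050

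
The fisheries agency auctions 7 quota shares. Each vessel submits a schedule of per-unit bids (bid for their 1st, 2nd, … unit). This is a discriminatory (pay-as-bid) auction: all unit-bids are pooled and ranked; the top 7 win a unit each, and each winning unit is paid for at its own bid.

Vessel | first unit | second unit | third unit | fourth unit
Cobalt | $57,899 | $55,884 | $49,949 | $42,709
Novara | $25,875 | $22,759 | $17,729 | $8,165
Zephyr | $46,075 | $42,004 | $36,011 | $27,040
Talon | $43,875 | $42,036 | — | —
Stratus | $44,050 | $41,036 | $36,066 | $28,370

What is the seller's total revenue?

Pooled unit-bids ranked (top 7): 57,899 (Cobalt-1), 55,884 (Cobalt-2), 49,949 (Cobalt-3), 46,075 (Zephyr-1), 44,050 (Stratus-1), 43,875 (Talon-1), 42,709 (Cobalt-4)
Next rejected bid: $42,036 (not a price — pay-as-bid).
Each winning unit pays its own bid.
Revenue = 57,899 + 55,884 + 49,949 + 46,075 + 44,050 + 43,875 + 42,709 = $340,441.

Total revenue: $340,441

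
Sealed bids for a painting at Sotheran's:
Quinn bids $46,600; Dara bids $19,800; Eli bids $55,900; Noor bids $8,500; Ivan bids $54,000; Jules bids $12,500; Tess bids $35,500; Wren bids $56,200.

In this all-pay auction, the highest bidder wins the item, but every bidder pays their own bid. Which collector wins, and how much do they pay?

Bids ranked: 56,200 (Wren) > 55,900 (Eli) > 54,000 (Ivan) > 46,600 (Quinn) > 35,500 (Tess) > 19,800 (Dara) > …
Wren is highest and takes the item; every bidder forfeits their bid.

Wren pays $56,200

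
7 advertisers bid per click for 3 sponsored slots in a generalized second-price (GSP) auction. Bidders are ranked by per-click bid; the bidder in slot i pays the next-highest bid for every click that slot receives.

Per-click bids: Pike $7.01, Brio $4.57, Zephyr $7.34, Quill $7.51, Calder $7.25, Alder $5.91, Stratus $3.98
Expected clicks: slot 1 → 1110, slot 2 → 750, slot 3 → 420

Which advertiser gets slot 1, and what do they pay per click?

Sorting advertisers: $7.51 (Quill) > $7.34 (Zephyr) > $7.25 (Calder) > $7.01 (Pike) > …
Slot 1 goes to the first-ranked bidder, Quill, who pays the next bid down: $7.34/click.

Quill; $7.34 per click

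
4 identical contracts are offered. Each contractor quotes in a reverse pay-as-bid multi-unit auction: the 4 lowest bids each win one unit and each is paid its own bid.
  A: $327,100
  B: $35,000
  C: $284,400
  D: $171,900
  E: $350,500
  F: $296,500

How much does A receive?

Ordering the bids: 35,000 (B), 171,900 (D), 284,400 (C), 296,500 (F), 327,100 (A), 350,500 (E)
Winners (4 units): B, D, C, F.
A does not win → $0.

A is paid $0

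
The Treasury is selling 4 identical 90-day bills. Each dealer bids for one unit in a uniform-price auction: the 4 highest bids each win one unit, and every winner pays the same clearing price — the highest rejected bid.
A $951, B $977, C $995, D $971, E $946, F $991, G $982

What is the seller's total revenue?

Total revenue: $3,884

Bids ranked high→low: 995 (C), 991 (F), 982 (G), 977 (B), 971 (D), 951 (A), …
Top 4: C, F, G, B.
Clearing price = highest rejected bid = $971.
Total revenue = 4 × $971 = $3,884.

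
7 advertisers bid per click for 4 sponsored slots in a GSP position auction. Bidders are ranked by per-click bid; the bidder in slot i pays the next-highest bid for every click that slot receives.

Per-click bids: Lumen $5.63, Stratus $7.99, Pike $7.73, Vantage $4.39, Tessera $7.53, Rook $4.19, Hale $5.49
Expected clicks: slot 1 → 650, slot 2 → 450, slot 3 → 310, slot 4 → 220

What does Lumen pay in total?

Lumen pays $1207.80

Ranked by bid: $7.99 (Stratus) > $7.73 (Pike) > $7.53 (Tessera) > $5.63 (Lumen) > $5.49 (Hale) > …
Lumen holds slot 4 → pays next bid $5.49 × 220 clicks = $1207.80.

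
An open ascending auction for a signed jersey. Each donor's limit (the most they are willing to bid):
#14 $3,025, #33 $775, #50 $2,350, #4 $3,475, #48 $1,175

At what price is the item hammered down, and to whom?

#4 wins at $3,025

Limits ranked: 3,475 (#4) > 3,025 (#14) > 2,350 (#50) > 1,175 (#48) > 775 (#33)
#14 is the last rival to drop out, at $3,025; #4 remains and wins at that price.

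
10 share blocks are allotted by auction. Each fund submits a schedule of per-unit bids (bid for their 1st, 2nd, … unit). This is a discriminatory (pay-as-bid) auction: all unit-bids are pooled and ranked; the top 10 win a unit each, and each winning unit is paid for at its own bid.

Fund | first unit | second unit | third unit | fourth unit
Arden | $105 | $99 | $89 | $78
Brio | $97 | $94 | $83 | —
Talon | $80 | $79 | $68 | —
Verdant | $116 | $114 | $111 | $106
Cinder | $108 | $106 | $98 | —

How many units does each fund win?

All unit-bids, highest first — top 10: 116 (Verdant-1), 114 (Verdant-2), 111 (Verdant-3), 108 (Cinder-1), 106 (Verdant-4), 106 (Cinder-2), 105 (Arden-1), 99 (Arden-2), 98 (Cinder-3), 97 (Brio-1)
Next rejected bid: $94 (not a price — pay-as-bid).
Allocation: Arden 2, Brio 1, Cinder 3, Verdant 4.

Arden 2, Brio 1, Cinder 3, Verdant 4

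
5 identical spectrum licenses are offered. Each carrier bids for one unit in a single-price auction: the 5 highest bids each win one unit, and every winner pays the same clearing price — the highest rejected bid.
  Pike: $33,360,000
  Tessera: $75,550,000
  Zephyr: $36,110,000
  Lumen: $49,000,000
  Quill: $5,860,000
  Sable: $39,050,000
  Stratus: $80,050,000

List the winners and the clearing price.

Ordering the bids: 80,050,000 (Stratus), 75,550,000 (Tessera), 49,000,000 (Lumen), 39,050,000 (Sable), 36,110,000 (Zephyr), 33,360,000 (Pike), 5,860,000 (Quill)
Winners (5 units): Stratus, Tessera, Lumen, Sable, Zephyr.
Highest unsuccessful bid: $33,360,000 → clearing price.

Stratus, Tessera, Lumen, Sable, Zephyr; each pays $33,360,000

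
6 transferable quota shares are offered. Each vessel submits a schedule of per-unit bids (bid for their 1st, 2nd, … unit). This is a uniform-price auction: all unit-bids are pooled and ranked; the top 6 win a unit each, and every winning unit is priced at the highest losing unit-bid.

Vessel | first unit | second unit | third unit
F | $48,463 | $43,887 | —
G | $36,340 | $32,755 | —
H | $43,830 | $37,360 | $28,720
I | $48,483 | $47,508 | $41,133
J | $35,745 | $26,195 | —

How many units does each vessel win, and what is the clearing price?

All unit-bids, highest first — top 6: 48,483 (I-1), 48,463 (F-1), 47,508 (I-2), 43,887 (F-2), 43,830 (H-1), 41,133 (I-3)
The (k+1)-th unit-bid is $37,360.
Allocation: F 2, H 1, I 3.

F 2, H 1, I 3; clearing price $37,360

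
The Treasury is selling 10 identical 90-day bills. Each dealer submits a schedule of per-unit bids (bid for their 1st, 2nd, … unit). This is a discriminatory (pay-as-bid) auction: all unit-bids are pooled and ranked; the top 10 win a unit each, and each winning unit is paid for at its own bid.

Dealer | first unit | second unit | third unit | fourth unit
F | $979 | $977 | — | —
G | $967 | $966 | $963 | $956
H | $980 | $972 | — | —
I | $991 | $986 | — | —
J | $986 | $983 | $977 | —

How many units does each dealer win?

Merging the schedules and taking the best 10: 991 (I-1), 986 (I-2), 986 (J-1), 983 (J-2), 980 (H-1), 979 (F-1), 977 (F-2), 977 (J-3), 972 (H-2), 967 (G-1)
Next rejected bid: $966 (not a price — pay-as-bid).
Allocation: F 2, G 1, H 2, I 2, J 3.

F 2, G 1, H 2, I 2, J 3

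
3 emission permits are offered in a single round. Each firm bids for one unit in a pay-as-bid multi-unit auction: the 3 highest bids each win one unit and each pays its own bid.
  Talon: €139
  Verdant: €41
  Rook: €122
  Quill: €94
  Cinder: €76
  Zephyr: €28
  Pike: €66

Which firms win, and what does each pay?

Bids ranked high→low: 139 (Talon), 122 (Rook), 94 (Quill), 76 (Cinder), 66 (Pike), …
The 3 highest are Talon, Rook, Quill.
Each winner pays its own bid: Talon €139, Rook €122, Quill €94.

Talon €139, Rook €122, Quill €94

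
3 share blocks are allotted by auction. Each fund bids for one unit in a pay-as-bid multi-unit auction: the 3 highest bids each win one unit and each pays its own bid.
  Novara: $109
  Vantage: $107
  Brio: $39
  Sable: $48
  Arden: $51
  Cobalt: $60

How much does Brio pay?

Ordering the bids: 109 (Novara), 107 (Vantage), 60 (Cobalt), 51 (Arden), 48 (Sable), …
Winners (3 units): Novara, Vantage, Cobalt.
Brio does not win → $0.

Brio pays $0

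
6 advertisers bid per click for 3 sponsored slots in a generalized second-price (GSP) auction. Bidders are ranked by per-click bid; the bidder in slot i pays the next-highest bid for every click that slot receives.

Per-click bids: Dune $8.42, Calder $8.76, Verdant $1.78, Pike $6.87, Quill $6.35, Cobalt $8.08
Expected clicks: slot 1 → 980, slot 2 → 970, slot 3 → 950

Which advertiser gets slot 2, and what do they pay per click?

Dune; $8.08 per click

Ranked by bid: $8.76 (Calder) > $8.42 (Dune) > $8.08 (Cobalt) > $6.87 (Pike) > …
Slot 2 goes to the second-ranked bidder, Dune, who pays the next bid down: $8.08/click.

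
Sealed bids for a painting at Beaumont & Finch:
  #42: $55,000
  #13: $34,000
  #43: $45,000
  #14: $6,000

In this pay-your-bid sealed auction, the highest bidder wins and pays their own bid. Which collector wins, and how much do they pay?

#42 pays $55,000

Rule: the highest bidder wins and pays their own bid.
Sorting bids: 55,000 (#42) > 45,000 (#43) > 34,000 (#13) > 6,000 (#14)
#42 has the highest bid and pays exactly that: $55,000.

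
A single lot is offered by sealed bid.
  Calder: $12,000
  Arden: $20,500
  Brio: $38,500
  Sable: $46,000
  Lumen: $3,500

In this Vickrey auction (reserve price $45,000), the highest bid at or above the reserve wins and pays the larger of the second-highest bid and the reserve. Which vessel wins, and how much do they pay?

Sorting bids: 46,000 (Sable) > 38,500 (Brio) > 20,500 (Arden) > 12,000 (Calder) > 3,500 (Lumen)
Sable has the top bid at or above the reserve ($46,000).
Second-highest bid $38,500 is below the reserve $45,000, so the reserve binds → payment $45,000.

Sable pays $45,000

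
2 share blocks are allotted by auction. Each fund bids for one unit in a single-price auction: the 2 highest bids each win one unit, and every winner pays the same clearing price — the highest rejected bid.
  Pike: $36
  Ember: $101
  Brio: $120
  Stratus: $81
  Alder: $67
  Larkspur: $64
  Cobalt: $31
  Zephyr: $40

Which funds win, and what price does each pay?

Bids ranked high→low: 120 (Brio), 101 (Ember), 81 (Stratus), 67 (Alder), …
Top 2: Brio, Ember.
First losing bid is Stratus's $81, which sets the uniform price.

Brio, Ember; each pays $81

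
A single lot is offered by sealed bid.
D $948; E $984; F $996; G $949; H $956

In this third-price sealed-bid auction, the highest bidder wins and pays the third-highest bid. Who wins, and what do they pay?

Bids in order: 996 (F) > 984 (E) > 956 (H) > 949 (G) > 948 (D)
F is highest; pays the third-highest bid, $956.

F pays $956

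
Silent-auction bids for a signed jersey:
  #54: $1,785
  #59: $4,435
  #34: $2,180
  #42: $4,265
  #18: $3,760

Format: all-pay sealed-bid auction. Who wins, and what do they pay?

Bids ranked: 4,435 (#59) > 4,265 (#42) > 3,760 (#18) > 2,180 (#34) > 1,785 (#54)
#59 is highest and takes the item; every bidder forfeits their bid.

#59 pays $4,435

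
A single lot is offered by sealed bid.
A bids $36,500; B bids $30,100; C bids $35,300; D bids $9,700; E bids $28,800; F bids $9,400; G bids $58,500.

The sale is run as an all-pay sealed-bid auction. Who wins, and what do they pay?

G pays $58,500

All-pay sealed-bid auction: the highest bidder wins the item, but every bidder pays their own bid.
Bids ranked: 58,500 (G) > 36,500 (A) > 35,300 (C) > 30,100 (B) > 28,800 (E) > 9,700 (D) > …
G wins with the top bid; all bids are sunk regardless.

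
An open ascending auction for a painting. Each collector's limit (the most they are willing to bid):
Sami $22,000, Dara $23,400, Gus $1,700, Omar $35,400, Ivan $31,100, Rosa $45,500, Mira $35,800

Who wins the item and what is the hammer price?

Rosa wins at $35,800

Rule: the price rises until one bidder remains; the winner pays the price at which the last rival dropped out.
Sorting limits: 45,500 (Rosa) > 35,800 (Mira) > 35,400 (Omar) > 31,100 (Ivan) > 23,400 (Dara) > 22,000 (Sami) > …
Once the price passes $35,800, only Rosa is left; the hammer falls at Mira's limit of $35,800.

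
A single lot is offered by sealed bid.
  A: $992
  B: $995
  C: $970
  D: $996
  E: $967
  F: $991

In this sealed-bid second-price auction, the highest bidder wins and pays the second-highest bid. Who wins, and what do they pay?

D pays $995

Sealed-bid second-price auction: the highest bidder wins and pays the second-highest bid.
Bids ranked: 996 (D) > 995 (B) > 992 (A) > 991 (F) > 970 (C) > 967 (E)
D wins with the highest bid; price is set by the runner-up at $995.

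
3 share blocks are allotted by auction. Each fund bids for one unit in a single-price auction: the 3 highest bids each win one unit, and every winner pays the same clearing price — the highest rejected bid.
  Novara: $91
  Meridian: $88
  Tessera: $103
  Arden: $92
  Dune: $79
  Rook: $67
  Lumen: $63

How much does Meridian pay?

Bids ranked high→low: 103 (Tessera), 92 (Arden), 91 (Novara), 88 (Meridian), 79 (Dune), …
Top 3: Tessera, Arden, Novara.
Highest unsuccessful bid: $88 → clearing price.
Meridian does not win → pays $0.

Meridian pays $0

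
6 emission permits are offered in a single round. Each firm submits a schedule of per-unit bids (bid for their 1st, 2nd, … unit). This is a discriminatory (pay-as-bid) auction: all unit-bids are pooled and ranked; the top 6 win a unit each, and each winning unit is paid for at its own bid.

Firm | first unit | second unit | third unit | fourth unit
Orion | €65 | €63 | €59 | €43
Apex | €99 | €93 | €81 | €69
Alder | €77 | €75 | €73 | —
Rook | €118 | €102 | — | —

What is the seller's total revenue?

All unit-bids, highest first — top 6: 118 (Rook-1), 102 (Rook-2), 99 (Apex-1), 93 (Apex-2), 81 (Apex-3), 77 (Alder-1)
Next rejected bid: €75 (not a price — pay-as-bid).
Each winning unit pays its own bid.
Revenue = 118 + 102 + 99 + 93 + 81 + 77 = €570.

Total revenue: €570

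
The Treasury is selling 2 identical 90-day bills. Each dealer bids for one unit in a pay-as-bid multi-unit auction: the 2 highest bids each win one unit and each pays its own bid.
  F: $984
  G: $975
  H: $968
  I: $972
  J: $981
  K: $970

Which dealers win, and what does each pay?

Ordering the bids: 984 (F), 981 (J), 975 (G), 972 (I), …
Winners (2 units): F, J.
Each winner pays its own bid: F $984, J $981.

F $984, J $981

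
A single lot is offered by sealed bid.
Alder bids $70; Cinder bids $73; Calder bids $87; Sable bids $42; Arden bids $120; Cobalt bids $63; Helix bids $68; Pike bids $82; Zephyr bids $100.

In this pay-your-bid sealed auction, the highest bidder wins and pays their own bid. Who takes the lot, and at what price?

Pay-your-bid sealed auction: the highest bidder wins and pays their own bid.
Sorting bids: 120 (Arden) > 100 (Zephyr) > 87 (Calder) > 82 (Pike) > 73 (Cinder) > 70 (Alder) > …
Arden is highest → pays own bid, $120.

Arden pays $120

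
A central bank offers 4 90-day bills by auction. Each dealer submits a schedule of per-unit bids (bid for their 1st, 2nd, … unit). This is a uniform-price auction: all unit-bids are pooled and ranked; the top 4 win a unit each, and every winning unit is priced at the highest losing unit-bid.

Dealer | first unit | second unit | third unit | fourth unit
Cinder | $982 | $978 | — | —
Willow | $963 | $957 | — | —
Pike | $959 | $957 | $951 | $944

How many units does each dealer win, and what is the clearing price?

Cinder 2, Pike 1, Willow 1; clearing price $957

Pooled unit-bids ranked (top 4): 982 (Cinder-1), 978 (Cinder-2), 963 (Willow-1), 959 (Pike-1)
Highest rejected unit-bid = $957.
Allocation: Cinder 2, Pike 1, Willow 1.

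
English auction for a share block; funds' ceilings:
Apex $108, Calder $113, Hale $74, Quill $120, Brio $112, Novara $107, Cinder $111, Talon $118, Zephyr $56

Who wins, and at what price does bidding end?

Quill wins at $118

Sorting limits: 120 (Quill) > 118 (Talon) > 113 (Calder) > 112 (Brio) > 111 (Cinder) > 108 (Apex) > …
Bidding ends when Talon exits at $118; Quill takes it.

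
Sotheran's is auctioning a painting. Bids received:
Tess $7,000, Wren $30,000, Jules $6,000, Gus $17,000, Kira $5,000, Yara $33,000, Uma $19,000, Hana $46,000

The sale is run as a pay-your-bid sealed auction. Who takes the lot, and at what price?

Hana pays $46,000

Rule: the highest bidder wins and pays their own bid.
Sorting bids: 46,000 (Hana) > 33,000 (Yara) > 30,000 (Wren) > 19,000 (Uma) > 17,000 (Gus) > 7,000 (Tess) > …
Hana is highest → pays own bid, $46,000.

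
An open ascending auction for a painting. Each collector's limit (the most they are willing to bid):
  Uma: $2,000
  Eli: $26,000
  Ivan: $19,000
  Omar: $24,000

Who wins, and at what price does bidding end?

Open ascending-bid auction: the price rises until one bidder remains; the winner pays the price at which the last rival dropped out.
Sorting limits: 26,000 (Eli) > 24,000 (Omar) > 19,000 (Ivan) > 2,000 (Uma)
Once the price passes $24,000, only Eli is left; the hammer falls at Omar's limit of $24,000.

Eli wins at $24,000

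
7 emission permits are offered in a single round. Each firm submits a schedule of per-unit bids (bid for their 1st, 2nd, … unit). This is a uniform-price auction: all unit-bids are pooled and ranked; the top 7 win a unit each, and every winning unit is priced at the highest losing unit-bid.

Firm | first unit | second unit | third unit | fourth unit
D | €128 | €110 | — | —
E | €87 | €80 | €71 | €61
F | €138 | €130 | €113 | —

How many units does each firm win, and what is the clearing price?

Pooled unit-bids ranked (top 7): 138 (F-1), 130 (F-2), 128 (D-1), 113 (F-3), 110 (D-2), 87 (E-1), 80 (E-2)
First bid not allocated: €71.
Allocation: D 2, E 2, F 3.

D 2, E 2, F 3; clearing price €71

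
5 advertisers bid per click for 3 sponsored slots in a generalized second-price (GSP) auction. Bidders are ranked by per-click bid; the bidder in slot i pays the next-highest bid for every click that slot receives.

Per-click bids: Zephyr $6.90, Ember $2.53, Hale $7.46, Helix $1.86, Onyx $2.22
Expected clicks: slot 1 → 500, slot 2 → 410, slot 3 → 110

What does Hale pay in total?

Per-click bids in order: $7.46 (Hale) > $6.90 (Zephyr) > $2.53 (Ember) > $2.22 (Onyx) > …
Hale holds slot 1 → pays next bid $6.90 × 500 clicks = $3450.00.

Hale pays $3450.00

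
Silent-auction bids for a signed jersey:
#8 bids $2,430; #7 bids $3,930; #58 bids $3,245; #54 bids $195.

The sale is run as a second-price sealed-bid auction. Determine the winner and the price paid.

#7 pays $3,245

Bids ranked: 3,930 (#7) > 3,245 (#58) > 2,430 (#8) > 195 (#54)
#7 is highest; pays the second-highest bid, $3,245.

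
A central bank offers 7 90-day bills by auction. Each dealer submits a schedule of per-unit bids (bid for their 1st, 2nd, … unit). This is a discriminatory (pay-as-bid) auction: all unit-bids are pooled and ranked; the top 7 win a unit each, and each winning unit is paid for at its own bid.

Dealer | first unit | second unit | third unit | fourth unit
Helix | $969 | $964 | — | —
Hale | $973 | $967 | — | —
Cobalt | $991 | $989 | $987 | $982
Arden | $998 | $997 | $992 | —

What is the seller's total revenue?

Total revenue: $6,936

All unit-bids, highest first — top 7: 998 (Arden-1), 997 (Arden-2), 992 (Arden-3), 991 (Cobalt-1), 989 (Cobalt-2), 987 (Cobalt-3), 982 (Cobalt-4)
Next rejected bid: $973 (not a price — pay-as-bid).
Each winning unit pays its own bid.
Revenue = 998 + 997 + 992 + 991 + 989 + 987 + 982 = $6,936.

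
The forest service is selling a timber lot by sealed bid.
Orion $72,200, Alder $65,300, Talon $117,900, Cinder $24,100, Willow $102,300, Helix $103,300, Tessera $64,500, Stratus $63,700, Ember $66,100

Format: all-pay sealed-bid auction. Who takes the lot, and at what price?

Talon pays $117,900

Bids in order: 117,900 (Talon) > 103,300 (Helix) > 102,300 (Willow) > 72,200 (Orion) > 66,100 (Ember) > 65,300 (Alder) > …
Talon wins with the top bid; all bids are sunk regardless.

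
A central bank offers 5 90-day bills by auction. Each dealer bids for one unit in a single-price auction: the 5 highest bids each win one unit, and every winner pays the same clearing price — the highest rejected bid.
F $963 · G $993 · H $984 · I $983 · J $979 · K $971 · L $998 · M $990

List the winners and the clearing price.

Sorting: 998 (L), 993 (G), 990 (M), 984 (H), 983 (I), 979 (J), 971 (K), …
Top 5: L, G, M, H, I.
Highest unsuccessful bid: $979 → clearing price.

L, G, M, H, I; each pays $979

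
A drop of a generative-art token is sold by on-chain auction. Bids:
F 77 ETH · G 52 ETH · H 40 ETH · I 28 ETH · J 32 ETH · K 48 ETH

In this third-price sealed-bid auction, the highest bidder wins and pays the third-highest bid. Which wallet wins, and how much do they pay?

F pays 48 ETH

Bids ranked: 77 (F) > 52 (G) > 48 (K) > 40 (H) > 32 (J) > 28 (I)
F is highest; pays the third-highest bid, 48 ETH.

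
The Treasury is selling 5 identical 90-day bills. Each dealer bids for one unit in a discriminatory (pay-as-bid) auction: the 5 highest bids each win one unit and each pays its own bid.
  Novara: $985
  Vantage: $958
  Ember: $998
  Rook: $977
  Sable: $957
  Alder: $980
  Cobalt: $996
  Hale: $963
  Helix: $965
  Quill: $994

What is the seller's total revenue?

Total revenue: $4,953

Bids ranked high→low: 998 (Ember), 996 (Cobalt), 994 (Quill), 985 (Novara), 980 (Alder), 977 (Rook), 965 (Helix), …
The 5 highest are Ember, Cobalt, Quill, Novara, Alder.
Total revenue = 998 + 996 + 994 + 985 + 980 = $4,953.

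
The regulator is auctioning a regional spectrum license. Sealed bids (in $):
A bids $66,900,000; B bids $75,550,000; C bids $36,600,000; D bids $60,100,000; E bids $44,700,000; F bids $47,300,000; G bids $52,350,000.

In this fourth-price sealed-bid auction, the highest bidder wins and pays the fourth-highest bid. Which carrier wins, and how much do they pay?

B pays $52,350,000

Bids ranked: 75,550,000 (B) > 66,900,000 (A) > 60,100,000 (D) > 52,350,000 (G) > 47,300,000 (F) > 44,700,000 (E) > …
B is highest; pays the fourth-highest bid, $52,350,000.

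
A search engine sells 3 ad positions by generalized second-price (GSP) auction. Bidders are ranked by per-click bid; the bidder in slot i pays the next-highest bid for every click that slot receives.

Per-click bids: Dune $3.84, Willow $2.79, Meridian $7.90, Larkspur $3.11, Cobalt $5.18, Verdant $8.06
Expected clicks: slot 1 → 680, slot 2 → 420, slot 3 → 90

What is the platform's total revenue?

Per-click bids in order: $8.06 (Verdant) > $7.90 (Meridian) > $5.18 (Cobalt) > $3.84 (Dune) > …
Slot 1: Verdant pays $7.90 × 680 = $5372.00
Slot 2: Meridian pays $5.18 × 420 = $2175.60
Slot 3: Cobalt pays $3.84 × 90 = $345.60
Total = $7893.20

Total revenue: $7893.20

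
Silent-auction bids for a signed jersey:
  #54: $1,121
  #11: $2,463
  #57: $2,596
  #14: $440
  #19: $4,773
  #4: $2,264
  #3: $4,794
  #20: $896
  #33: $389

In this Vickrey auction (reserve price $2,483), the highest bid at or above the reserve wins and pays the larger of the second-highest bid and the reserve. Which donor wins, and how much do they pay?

#3 pays $4,773

Vickrey auction (reserve price $2,483): the highest bid at or above the reserve wins and pays the larger of the second-highest bid and the reserve.
Bids in order: 4,794 (#3) > 4,773 (#19) > 2,596 (#57) > 2,463 (#11) > 2,264 (#4) > 1,121 (#54) > …
#3 has the top bid at or above the reserve ($4,794).
Second-highest bid $4,773 exceeds the reserve $2,483 → payment $4,773.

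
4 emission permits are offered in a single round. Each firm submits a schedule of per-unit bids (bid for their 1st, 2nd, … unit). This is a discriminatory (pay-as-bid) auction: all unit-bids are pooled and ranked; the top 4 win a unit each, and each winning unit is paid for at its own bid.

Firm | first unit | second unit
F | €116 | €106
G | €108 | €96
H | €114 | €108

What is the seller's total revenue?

Merging the schedules and taking the best 4: 116 (F-1), 114 (H-1), 108 (G-1), 108 (H-2)
Next rejected bid: €106 (not a price — pay-as-bid).
Each winning unit pays its own bid.
Revenue = 116 + 114 + 108 + 108 = €446.

Total revenue: €446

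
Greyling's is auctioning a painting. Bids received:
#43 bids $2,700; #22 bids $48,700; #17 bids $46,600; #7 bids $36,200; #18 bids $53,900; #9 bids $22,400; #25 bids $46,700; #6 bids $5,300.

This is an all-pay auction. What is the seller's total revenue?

Bids ranked: 53,900 (#18) > 48,700 (#22) > 46,700 (#25) > 46,600 (#17) > 36,200 (#7) > 22,400 (#9) > …
#18 wins with the top bid; all bids are sunk regardless.
Every bidder forfeits their bid regardless of winning.
Revenue = 2,700 + 48,700 + 46,600 + 36,200 + 53,900 + 22,400 + 46,700 + 5,300 = $262,500.

Total revenue: $262,500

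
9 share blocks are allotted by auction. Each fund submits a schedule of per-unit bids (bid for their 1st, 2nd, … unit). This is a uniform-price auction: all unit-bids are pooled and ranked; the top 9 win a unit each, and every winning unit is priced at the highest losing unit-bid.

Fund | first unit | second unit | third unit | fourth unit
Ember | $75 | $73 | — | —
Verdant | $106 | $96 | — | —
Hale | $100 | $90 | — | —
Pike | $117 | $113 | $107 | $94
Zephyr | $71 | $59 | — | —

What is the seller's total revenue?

Total revenue: $657

All unit-bids, highest first — top 9: 117 (Pike-1), 113 (Pike-2), 107 (Pike-3), 106 (Verdant-1), 100 (Hale-1), 96 (Verdant-2), 94 (Pike-4), 90 (Hale-2), 75 (Ember-1)
The (k+1)-th unit-bid is $73.
Allocation: Ember 1, Hale 2, Pike 4, Verdant 2. Every unit priced at $73.
Revenue = 9 × 73 = $657.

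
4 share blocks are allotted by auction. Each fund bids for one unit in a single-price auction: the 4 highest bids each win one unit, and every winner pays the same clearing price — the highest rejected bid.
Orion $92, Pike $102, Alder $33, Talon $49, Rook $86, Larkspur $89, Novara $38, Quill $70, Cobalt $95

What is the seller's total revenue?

Sorting: 102 (Pike), 95 (Cobalt), 92 (Orion), 89 (Larkspur), 86 (Rook), 70 (Quill), …
Winners (4 units): Pike, Cobalt, Orion, Larkspur.
First losing bid is Rook's $86, which sets the uniform price.
Total revenue = 4 × $86 = $344.

Total revenue: $344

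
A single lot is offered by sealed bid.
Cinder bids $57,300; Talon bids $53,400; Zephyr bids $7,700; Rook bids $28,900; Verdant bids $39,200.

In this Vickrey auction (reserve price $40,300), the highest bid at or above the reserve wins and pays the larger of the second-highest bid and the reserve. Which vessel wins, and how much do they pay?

Rule: the highest bid at or above the reserve wins and pays the larger of the second-highest bid and the reserve.
Sorting bids: 57,300 (Cinder) > 53,400 (Talon) > 39,200 (Verdant) > 28,900 (Rook) > 7,700 (Zephyr)
Highest eligible bid: Cinder at $57,300.
max(second-highest $53,400, reserve $40,300) = $53,400; the reserve does not bind.

Cinder pays $53,400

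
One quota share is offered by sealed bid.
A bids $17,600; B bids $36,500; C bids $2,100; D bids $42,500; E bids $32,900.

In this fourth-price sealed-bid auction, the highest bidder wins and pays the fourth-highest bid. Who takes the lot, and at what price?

D pays $17,600

Bids in order: 42,500 (D) > 36,500 (B) > 32,900 (E) > 17,600 (A) > 2,100 (C)
D wins; payment is bid #4 in the ranking = $17,600.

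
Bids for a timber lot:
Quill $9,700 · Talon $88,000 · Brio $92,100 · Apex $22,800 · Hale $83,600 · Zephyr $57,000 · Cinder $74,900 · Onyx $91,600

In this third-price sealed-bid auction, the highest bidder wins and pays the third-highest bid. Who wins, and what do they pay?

Bids in order: 92,100 (Brio) > 91,600 (Onyx) > 88,000 (Talon) > 83,600 (Hale) > 74,900 (Cinder) > 57,000 (Zephyr) > …
Brio wins; payment is bid #3 in the ranking = $88,000.

Brio pays $88,000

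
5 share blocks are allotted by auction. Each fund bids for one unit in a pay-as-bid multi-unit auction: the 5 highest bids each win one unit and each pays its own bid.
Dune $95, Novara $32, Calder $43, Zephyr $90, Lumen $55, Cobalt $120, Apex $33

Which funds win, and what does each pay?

Bids ranked high→low: 120 (Cobalt), 95 (Dune), 90 (Zephyr), 55 (Lumen), 43 (Calder), 33 (Apex), 32 (Novara)
Top 5: Cobalt, Dune, Zephyr, Lumen, Calder.
Each winner pays its own bid: Cobalt $120, Dune $95, Zephyr $90, Lumen $55, Calder $43.

Cobalt $120, Dune $95, Zephyr $90, Lumen $55, Calder $43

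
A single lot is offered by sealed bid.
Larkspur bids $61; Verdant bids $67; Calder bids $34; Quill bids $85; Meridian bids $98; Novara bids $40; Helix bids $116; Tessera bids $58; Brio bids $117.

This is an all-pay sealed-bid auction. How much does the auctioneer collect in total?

Total revenue: $676

Bids in order: 117 (Brio) > 116 (Helix) > 98 (Meridian) > 85 (Quill) > 67 (Verdant) > 61 (Larkspur) > …
Brio wins with the top bid; all bids are sunk regardless.
Every bidder forfeits their bid regardless of winning.
Revenue = 61 + 67 + 34 + 85 + 98 + 40 + 116 + 58 + 117 = $676.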